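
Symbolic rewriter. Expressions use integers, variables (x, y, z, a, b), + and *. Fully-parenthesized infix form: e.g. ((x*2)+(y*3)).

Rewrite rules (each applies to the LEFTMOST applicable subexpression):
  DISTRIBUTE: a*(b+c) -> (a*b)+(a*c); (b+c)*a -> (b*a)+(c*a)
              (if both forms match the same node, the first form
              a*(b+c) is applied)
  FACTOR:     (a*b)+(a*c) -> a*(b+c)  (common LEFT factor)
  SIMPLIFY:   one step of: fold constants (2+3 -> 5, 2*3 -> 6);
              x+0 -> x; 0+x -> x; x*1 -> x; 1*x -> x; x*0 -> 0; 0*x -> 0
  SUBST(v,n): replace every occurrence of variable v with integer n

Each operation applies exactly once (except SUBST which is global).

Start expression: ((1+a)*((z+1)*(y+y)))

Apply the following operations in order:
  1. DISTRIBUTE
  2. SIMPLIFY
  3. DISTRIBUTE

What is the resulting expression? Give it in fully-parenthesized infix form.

Start: ((1+a)*((z+1)*(y+y)))
Apply DISTRIBUTE at root (target: ((1+a)*((z+1)*(y+y)))): ((1+a)*((z+1)*(y+y))) -> ((1*((z+1)*(y+y)))+(a*((z+1)*(y+y))))
Apply SIMPLIFY at L (target: (1*((z+1)*(y+y)))): ((1*((z+1)*(y+y)))+(a*((z+1)*(y+y)))) -> (((z+1)*(y+y))+(a*((z+1)*(y+y))))
Apply DISTRIBUTE at L (target: ((z+1)*(y+y))): (((z+1)*(y+y))+(a*((z+1)*(y+y)))) -> ((((z+1)*y)+((z+1)*y))+(a*((z+1)*(y+y))))

Answer: ((((z+1)*y)+((z+1)*y))+(a*((z+1)*(y+y))))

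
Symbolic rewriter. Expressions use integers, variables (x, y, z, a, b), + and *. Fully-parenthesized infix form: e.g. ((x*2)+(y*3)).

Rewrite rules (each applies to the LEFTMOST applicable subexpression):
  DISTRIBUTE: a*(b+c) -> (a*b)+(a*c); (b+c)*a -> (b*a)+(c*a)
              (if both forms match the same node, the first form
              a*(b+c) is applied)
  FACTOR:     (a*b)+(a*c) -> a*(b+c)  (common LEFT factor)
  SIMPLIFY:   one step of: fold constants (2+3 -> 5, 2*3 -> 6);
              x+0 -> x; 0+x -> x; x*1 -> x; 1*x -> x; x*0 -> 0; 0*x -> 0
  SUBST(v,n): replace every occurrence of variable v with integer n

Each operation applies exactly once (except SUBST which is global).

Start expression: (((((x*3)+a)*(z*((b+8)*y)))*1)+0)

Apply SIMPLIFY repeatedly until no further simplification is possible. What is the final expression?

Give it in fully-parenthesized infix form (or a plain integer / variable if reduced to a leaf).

Answer: (((x*3)+a)*(z*((b+8)*y)))

Derivation:
Start: (((((x*3)+a)*(z*((b+8)*y)))*1)+0)
Step 1: at root: (((((x*3)+a)*(z*((b+8)*y)))*1)+0) -> ((((x*3)+a)*(z*((b+8)*y)))*1); overall: (((((x*3)+a)*(z*((b+8)*y)))*1)+0) -> ((((x*3)+a)*(z*((b+8)*y)))*1)
Step 2: at root: ((((x*3)+a)*(z*((b+8)*y)))*1) -> (((x*3)+a)*(z*((b+8)*y))); overall: ((((x*3)+a)*(z*((b+8)*y)))*1) -> (((x*3)+a)*(z*((b+8)*y)))
Fixed point: (((x*3)+a)*(z*((b+8)*y)))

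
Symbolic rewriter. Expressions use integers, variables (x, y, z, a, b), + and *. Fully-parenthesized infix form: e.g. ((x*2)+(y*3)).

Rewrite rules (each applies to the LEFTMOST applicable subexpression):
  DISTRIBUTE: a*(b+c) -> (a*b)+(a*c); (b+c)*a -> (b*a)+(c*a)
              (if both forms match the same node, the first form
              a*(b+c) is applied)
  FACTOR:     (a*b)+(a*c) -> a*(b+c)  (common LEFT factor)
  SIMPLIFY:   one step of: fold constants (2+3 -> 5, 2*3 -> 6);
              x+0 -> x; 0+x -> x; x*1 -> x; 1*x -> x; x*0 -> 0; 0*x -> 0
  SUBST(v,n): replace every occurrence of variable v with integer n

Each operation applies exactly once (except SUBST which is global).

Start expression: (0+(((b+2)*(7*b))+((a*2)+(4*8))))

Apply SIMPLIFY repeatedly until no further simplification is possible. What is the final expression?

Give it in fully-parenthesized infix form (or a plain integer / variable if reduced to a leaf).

Answer: (((b+2)*(7*b))+((a*2)+32))

Derivation:
Start: (0+(((b+2)*(7*b))+((a*2)+(4*8))))
Step 1: at root: (0+(((b+2)*(7*b))+((a*2)+(4*8)))) -> (((b+2)*(7*b))+((a*2)+(4*8))); overall: (0+(((b+2)*(7*b))+((a*2)+(4*8)))) -> (((b+2)*(7*b))+((a*2)+(4*8)))
Step 2: at RR: (4*8) -> 32; overall: (((b+2)*(7*b))+((a*2)+(4*8))) -> (((b+2)*(7*b))+((a*2)+32))
Fixed point: (((b+2)*(7*b))+((a*2)+32))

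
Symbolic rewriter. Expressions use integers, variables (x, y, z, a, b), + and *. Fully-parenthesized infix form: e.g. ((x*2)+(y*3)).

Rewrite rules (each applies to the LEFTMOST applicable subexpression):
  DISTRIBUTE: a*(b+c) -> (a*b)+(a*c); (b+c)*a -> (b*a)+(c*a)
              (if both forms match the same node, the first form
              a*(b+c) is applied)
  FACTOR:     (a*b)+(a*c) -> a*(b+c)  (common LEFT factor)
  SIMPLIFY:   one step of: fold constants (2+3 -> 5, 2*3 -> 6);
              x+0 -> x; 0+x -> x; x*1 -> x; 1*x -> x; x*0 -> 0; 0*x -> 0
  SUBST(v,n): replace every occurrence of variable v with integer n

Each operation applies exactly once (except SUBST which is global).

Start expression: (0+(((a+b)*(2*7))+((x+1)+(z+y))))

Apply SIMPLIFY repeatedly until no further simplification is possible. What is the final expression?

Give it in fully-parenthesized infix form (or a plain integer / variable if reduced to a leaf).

Start: (0+(((a+b)*(2*7))+((x+1)+(z+y))))
Step 1: at root: (0+(((a+b)*(2*7))+((x+1)+(z+y)))) -> (((a+b)*(2*7))+((x+1)+(z+y))); overall: (0+(((a+b)*(2*7))+((x+1)+(z+y)))) -> (((a+b)*(2*7))+((x+1)+(z+y)))
Step 2: at LR: (2*7) -> 14; overall: (((a+b)*(2*7))+((x+1)+(z+y))) -> (((a+b)*14)+((x+1)+(z+y)))
Fixed point: (((a+b)*14)+((x+1)+(z+y)))

Answer: (((a+b)*14)+((x+1)+(z+y)))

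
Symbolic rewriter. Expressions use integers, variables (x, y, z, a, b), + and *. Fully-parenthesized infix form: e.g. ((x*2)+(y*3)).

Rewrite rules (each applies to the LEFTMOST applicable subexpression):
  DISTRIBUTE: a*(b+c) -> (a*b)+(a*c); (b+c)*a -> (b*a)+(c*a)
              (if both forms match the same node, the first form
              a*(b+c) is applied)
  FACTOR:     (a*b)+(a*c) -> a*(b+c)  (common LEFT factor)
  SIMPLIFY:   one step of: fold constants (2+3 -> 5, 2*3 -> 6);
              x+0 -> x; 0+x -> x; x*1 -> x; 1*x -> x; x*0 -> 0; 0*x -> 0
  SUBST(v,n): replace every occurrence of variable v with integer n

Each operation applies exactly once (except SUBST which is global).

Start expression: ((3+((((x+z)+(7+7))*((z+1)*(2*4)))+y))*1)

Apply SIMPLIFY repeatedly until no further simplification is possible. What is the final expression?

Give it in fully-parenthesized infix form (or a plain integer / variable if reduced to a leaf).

Start: ((3+((((x+z)+(7+7))*((z+1)*(2*4)))+y))*1)
Step 1: at root: ((3+((((x+z)+(7+7))*((z+1)*(2*4)))+y))*1) -> (3+((((x+z)+(7+7))*((z+1)*(2*4)))+y)); overall: ((3+((((x+z)+(7+7))*((z+1)*(2*4)))+y))*1) -> (3+((((x+z)+(7+7))*((z+1)*(2*4)))+y))
Step 2: at RLLR: (7+7) -> 14; overall: (3+((((x+z)+(7+7))*((z+1)*(2*4)))+y)) -> (3+((((x+z)+14)*((z+1)*(2*4)))+y))
Step 3: at RLRR: (2*4) -> 8; overall: (3+((((x+z)+14)*((z+1)*(2*4)))+y)) -> (3+((((x+z)+14)*((z+1)*8))+y))
Fixed point: (3+((((x+z)+14)*((z+1)*8))+y))

Answer: (3+((((x+z)+14)*((z+1)*8))+y))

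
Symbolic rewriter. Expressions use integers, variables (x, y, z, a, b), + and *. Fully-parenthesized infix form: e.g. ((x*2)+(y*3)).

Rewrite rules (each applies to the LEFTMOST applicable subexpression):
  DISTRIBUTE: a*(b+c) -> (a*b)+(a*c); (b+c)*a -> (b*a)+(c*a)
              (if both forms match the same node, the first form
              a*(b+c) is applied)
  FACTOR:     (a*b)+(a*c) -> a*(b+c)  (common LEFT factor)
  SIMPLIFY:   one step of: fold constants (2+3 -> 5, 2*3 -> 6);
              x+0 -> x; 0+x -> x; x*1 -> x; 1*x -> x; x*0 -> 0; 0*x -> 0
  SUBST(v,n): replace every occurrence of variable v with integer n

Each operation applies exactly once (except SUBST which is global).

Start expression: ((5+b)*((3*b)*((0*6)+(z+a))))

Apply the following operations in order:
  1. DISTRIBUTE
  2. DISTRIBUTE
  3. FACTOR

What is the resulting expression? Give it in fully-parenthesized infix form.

Answer: ((5*((3*b)*((0*6)+(z+a))))+(b*((3*b)*((0*6)+(z+a)))))

Derivation:
Start: ((5+b)*((3*b)*((0*6)+(z+a))))
Apply DISTRIBUTE at root (target: ((5+b)*((3*b)*((0*6)+(z+a))))): ((5+b)*((3*b)*((0*6)+(z+a)))) -> ((5*((3*b)*((0*6)+(z+a))))+(b*((3*b)*((0*6)+(z+a)))))
Apply DISTRIBUTE at LR (target: ((3*b)*((0*6)+(z+a)))): ((5*((3*b)*((0*6)+(z+a))))+(b*((3*b)*((0*6)+(z+a))))) -> ((5*(((3*b)*(0*6))+((3*b)*(z+a))))+(b*((3*b)*((0*6)+(z+a)))))
Apply FACTOR at LR (target: (((3*b)*(0*6))+((3*b)*(z+a)))): ((5*(((3*b)*(0*6))+((3*b)*(z+a))))+(b*((3*b)*((0*6)+(z+a))))) -> ((5*((3*b)*((0*6)+(z+a))))+(b*((3*b)*((0*6)+(z+a)))))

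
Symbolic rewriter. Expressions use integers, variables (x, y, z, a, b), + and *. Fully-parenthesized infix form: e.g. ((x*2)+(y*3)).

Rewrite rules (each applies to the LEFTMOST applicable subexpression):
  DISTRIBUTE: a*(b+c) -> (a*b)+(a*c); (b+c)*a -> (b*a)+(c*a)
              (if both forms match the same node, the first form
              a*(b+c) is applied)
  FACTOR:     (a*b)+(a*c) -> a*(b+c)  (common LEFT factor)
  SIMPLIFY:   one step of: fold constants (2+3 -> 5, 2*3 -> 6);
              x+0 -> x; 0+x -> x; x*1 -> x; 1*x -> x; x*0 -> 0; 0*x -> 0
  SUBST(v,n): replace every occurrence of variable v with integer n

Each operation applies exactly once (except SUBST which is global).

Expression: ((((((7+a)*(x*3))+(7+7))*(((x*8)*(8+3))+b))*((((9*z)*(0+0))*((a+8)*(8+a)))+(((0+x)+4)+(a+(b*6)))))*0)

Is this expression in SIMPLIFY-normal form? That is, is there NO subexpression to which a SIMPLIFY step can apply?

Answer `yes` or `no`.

Expression: ((((((7+a)*(x*3))+(7+7))*(((x*8)*(8+3))+b))*((((9*z)*(0+0))*((a+8)*(8+a)))+(((0+x)+4)+(a+(b*6)))))*0)
Scanning for simplifiable subexpressions (pre-order)...
  at root: ((((((7+a)*(x*3))+(7+7))*(((x*8)*(8+3))+b))*((((9*z)*(0+0))*((a+8)*(8+a)))+(((0+x)+4)+(a+(b*6)))))*0) (SIMPLIFIABLE)
  at L: (((((7+a)*(x*3))+(7+7))*(((x*8)*(8+3))+b))*((((9*z)*(0+0))*((a+8)*(8+a)))+(((0+x)+4)+(a+(b*6))))) (not simplifiable)
  at LL: ((((7+a)*(x*3))+(7+7))*(((x*8)*(8+3))+b)) (not simplifiable)
  at LLL: (((7+a)*(x*3))+(7+7)) (not simplifiable)
  at LLLL: ((7+a)*(x*3)) (not simplifiable)
  at LLLLL: (7+a) (not simplifiable)
  at LLLLR: (x*3) (not simplifiable)
  at LLLR: (7+7) (SIMPLIFIABLE)
  at LLR: (((x*8)*(8+3))+b) (not simplifiable)
  at LLRL: ((x*8)*(8+3)) (not simplifiable)
  at LLRLL: (x*8) (not simplifiable)
  at LLRLR: (8+3) (SIMPLIFIABLE)
  at LR: ((((9*z)*(0+0))*((a+8)*(8+a)))+(((0+x)+4)+(a+(b*6)))) (not simplifiable)
  at LRL: (((9*z)*(0+0))*((a+8)*(8+a))) (not simplifiable)
  at LRLL: ((9*z)*(0+0)) (not simplifiable)
  at LRLLL: (9*z) (not simplifiable)
  at LRLLR: (0+0) (SIMPLIFIABLE)
  at LRLR: ((a+8)*(8+a)) (not simplifiable)
  at LRLRL: (a+8) (not simplifiable)
  at LRLRR: (8+a) (not simplifiable)
  at LRR: (((0+x)+4)+(a+(b*6))) (not simplifiable)
  at LRRL: ((0+x)+4) (not simplifiable)
  at LRRLL: (0+x) (SIMPLIFIABLE)
  at LRRR: (a+(b*6)) (not simplifiable)
  at LRRRR: (b*6) (not simplifiable)
Found simplifiable subexpr at path root: ((((((7+a)*(x*3))+(7+7))*(((x*8)*(8+3))+b))*((((9*z)*(0+0))*((a+8)*(8+a)))+(((0+x)+4)+(a+(b*6)))))*0)
One SIMPLIFY step would give: 0
-> NOT in normal form.

Answer: no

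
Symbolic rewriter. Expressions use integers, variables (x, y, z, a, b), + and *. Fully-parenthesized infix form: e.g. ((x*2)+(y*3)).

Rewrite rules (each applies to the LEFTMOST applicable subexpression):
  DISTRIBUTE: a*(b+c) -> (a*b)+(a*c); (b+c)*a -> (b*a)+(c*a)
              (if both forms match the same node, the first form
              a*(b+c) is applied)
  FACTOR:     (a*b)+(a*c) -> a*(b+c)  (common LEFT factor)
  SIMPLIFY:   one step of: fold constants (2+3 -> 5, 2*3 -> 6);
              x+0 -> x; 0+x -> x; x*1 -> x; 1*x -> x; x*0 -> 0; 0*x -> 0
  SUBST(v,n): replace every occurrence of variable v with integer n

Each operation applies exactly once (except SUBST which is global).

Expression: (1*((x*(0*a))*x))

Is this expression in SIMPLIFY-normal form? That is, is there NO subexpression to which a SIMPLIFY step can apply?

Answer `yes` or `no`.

Answer: no

Derivation:
Expression: (1*((x*(0*a))*x))
Scanning for simplifiable subexpressions (pre-order)...
  at root: (1*((x*(0*a))*x)) (SIMPLIFIABLE)
  at R: ((x*(0*a))*x) (not simplifiable)
  at RL: (x*(0*a)) (not simplifiable)
  at RLR: (0*a) (SIMPLIFIABLE)
Found simplifiable subexpr at path root: (1*((x*(0*a))*x))
One SIMPLIFY step would give: ((x*(0*a))*x)
-> NOT in normal form.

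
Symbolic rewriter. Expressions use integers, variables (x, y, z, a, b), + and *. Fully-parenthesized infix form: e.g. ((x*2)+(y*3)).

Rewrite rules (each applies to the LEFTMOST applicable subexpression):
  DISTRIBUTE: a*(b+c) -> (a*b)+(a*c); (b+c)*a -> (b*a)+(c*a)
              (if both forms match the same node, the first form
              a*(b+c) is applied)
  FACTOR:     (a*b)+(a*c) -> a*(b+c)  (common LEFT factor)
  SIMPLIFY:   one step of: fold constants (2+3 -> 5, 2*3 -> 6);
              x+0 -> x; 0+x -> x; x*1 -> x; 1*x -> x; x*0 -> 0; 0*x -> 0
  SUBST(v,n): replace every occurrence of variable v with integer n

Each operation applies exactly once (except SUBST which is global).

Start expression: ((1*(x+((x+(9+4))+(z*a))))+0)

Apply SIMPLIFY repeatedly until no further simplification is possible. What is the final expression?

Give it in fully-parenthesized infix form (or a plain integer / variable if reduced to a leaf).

Start: ((1*(x+((x+(9+4))+(z*a))))+0)
Step 1: at root: ((1*(x+((x+(9+4))+(z*a))))+0) -> (1*(x+((x+(9+4))+(z*a)))); overall: ((1*(x+((x+(9+4))+(z*a))))+0) -> (1*(x+((x+(9+4))+(z*a))))
Step 2: at root: (1*(x+((x+(9+4))+(z*a)))) -> (x+((x+(9+4))+(z*a))); overall: (1*(x+((x+(9+4))+(z*a)))) -> (x+((x+(9+4))+(z*a)))
Step 3: at RLR: (9+4) -> 13; overall: (x+((x+(9+4))+(z*a))) -> (x+((x+13)+(z*a)))
Fixed point: (x+((x+13)+(z*a)))

Answer: (x+((x+13)+(z*a)))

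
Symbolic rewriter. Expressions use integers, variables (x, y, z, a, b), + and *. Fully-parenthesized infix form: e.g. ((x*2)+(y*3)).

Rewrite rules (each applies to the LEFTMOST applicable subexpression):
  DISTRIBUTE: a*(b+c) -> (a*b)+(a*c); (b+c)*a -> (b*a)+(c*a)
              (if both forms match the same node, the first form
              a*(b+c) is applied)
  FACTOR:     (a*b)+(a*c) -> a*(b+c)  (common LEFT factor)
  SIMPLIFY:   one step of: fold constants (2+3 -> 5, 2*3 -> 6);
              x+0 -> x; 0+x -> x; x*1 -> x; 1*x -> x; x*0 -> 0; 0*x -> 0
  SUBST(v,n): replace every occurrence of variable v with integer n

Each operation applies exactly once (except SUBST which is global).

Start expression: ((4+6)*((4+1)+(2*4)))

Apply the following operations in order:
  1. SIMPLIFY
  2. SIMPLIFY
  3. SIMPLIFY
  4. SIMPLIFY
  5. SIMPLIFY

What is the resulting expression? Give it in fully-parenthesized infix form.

Answer: 130

Derivation:
Start: ((4+6)*((4+1)+(2*4)))
Apply SIMPLIFY at L (target: (4+6)): ((4+6)*((4+1)+(2*4))) -> (10*((4+1)+(2*4)))
Apply SIMPLIFY at RL (target: (4+1)): (10*((4+1)+(2*4))) -> (10*(5+(2*4)))
Apply SIMPLIFY at RR (target: (2*4)): (10*(5+(2*4))) -> (10*(5+8))
Apply SIMPLIFY at R (target: (5+8)): (10*(5+8)) -> (10*13)
Apply SIMPLIFY at root (target: (10*13)): (10*13) -> 130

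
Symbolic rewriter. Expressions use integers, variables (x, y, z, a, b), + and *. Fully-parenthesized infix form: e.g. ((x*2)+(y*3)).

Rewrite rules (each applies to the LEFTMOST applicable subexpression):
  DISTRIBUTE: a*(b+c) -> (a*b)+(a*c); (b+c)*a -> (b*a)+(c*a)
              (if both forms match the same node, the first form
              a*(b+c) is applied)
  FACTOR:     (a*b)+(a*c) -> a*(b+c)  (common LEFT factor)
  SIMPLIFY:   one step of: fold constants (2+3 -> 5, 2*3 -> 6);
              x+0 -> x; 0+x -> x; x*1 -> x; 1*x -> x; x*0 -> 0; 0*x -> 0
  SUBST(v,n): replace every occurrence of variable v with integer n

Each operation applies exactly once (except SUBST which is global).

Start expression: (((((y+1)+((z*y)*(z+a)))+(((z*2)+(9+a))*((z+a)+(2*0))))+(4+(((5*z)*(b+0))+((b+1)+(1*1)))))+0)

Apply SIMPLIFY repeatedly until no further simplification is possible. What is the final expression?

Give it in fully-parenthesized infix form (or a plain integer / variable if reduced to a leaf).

Start: (((((y+1)+((z*y)*(z+a)))+(((z*2)+(9+a))*((z+a)+(2*0))))+(4+(((5*z)*(b+0))+((b+1)+(1*1)))))+0)
Step 1: at root: (((((y+1)+((z*y)*(z+a)))+(((z*2)+(9+a))*((z+a)+(2*0))))+(4+(((5*z)*(b+0))+((b+1)+(1*1)))))+0) -> ((((y+1)+((z*y)*(z+a)))+(((z*2)+(9+a))*((z+a)+(2*0))))+(4+(((5*z)*(b+0))+((b+1)+(1*1))))); overall: (((((y+1)+((z*y)*(z+a)))+(((z*2)+(9+a))*((z+a)+(2*0))))+(4+(((5*z)*(b+0))+((b+1)+(1*1)))))+0) -> ((((y+1)+((z*y)*(z+a)))+(((z*2)+(9+a))*((z+a)+(2*0))))+(4+(((5*z)*(b+0))+((b+1)+(1*1)))))
Step 2: at LRRR: (2*0) -> 0; overall: ((((y+1)+((z*y)*(z+a)))+(((z*2)+(9+a))*((z+a)+(2*0))))+(4+(((5*z)*(b+0))+((b+1)+(1*1))))) -> ((((y+1)+((z*y)*(z+a)))+(((z*2)+(9+a))*((z+a)+0)))+(4+(((5*z)*(b+0))+((b+1)+(1*1)))))
Step 3: at LRR: ((z+a)+0) -> (z+a); overall: ((((y+1)+((z*y)*(z+a)))+(((z*2)+(9+a))*((z+a)+0)))+(4+(((5*z)*(b+0))+((b+1)+(1*1))))) -> ((((y+1)+((z*y)*(z+a)))+(((z*2)+(9+a))*(z+a)))+(4+(((5*z)*(b+0))+((b+1)+(1*1)))))
Step 4: at RRLR: (b+0) -> b; overall: ((((y+1)+((z*y)*(z+a)))+(((z*2)+(9+a))*(z+a)))+(4+(((5*z)*(b+0))+((b+1)+(1*1))))) -> ((((y+1)+((z*y)*(z+a)))+(((z*2)+(9+a))*(z+a)))+(4+(((5*z)*b)+((b+1)+(1*1)))))
Step 5: at RRRR: (1*1) -> 1; overall: ((((y+1)+((z*y)*(z+a)))+(((z*2)+(9+a))*(z+a)))+(4+(((5*z)*b)+((b+1)+(1*1))))) -> ((((y+1)+((z*y)*(z+a)))+(((z*2)+(9+a))*(z+a)))+(4+(((5*z)*b)+((b+1)+1))))
Fixed point: ((((y+1)+((z*y)*(z+a)))+(((z*2)+(9+a))*(z+a)))+(4+(((5*z)*b)+((b+1)+1))))

Answer: ((((y+1)+((z*y)*(z+a)))+(((z*2)+(9+a))*(z+a)))+(4+(((5*z)*b)+((b+1)+1))))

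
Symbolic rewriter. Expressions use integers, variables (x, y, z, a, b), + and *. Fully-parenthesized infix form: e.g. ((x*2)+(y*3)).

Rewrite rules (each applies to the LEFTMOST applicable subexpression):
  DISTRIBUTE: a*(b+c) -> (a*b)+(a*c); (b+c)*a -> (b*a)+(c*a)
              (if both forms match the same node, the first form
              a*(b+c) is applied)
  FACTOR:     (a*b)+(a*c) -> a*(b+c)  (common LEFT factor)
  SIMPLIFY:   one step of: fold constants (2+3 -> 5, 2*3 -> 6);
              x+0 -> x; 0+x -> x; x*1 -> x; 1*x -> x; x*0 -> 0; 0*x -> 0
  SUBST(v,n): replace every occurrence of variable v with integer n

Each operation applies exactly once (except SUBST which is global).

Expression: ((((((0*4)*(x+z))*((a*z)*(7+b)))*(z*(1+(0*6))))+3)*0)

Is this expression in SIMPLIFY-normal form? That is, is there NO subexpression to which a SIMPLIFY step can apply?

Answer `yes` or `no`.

Answer: no

Derivation:
Expression: ((((((0*4)*(x+z))*((a*z)*(7+b)))*(z*(1+(0*6))))+3)*0)
Scanning for simplifiable subexpressions (pre-order)...
  at root: ((((((0*4)*(x+z))*((a*z)*(7+b)))*(z*(1+(0*6))))+3)*0) (SIMPLIFIABLE)
  at L: (((((0*4)*(x+z))*((a*z)*(7+b)))*(z*(1+(0*6))))+3) (not simplifiable)
  at LL: ((((0*4)*(x+z))*((a*z)*(7+b)))*(z*(1+(0*6)))) (not simplifiable)
  at LLL: (((0*4)*(x+z))*((a*z)*(7+b))) (not simplifiable)
  at LLLL: ((0*4)*(x+z)) (not simplifiable)
  at LLLLL: (0*4) (SIMPLIFIABLE)
  at LLLLR: (x+z) (not simplifiable)
  at LLLR: ((a*z)*(7+b)) (not simplifiable)
  at LLLRL: (a*z) (not simplifiable)
  at LLLRR: (7+b) (not simplifiable)
  at LLR: (z*(1+(0*6))) (not simplifiable)
  at LLRR: (1+(0*6)) (not simplifiable)
  at LLRRR: (0*6) (SIMPLIFIABLE)
Found simplifiable subexpr at path root: ((((((0*4)*(x+z))*((a*z)*(7+b)))*(z*(1+(0*6))))+3)*0)
One SIMPLIFY step would give: 0
-> NOT in normal form.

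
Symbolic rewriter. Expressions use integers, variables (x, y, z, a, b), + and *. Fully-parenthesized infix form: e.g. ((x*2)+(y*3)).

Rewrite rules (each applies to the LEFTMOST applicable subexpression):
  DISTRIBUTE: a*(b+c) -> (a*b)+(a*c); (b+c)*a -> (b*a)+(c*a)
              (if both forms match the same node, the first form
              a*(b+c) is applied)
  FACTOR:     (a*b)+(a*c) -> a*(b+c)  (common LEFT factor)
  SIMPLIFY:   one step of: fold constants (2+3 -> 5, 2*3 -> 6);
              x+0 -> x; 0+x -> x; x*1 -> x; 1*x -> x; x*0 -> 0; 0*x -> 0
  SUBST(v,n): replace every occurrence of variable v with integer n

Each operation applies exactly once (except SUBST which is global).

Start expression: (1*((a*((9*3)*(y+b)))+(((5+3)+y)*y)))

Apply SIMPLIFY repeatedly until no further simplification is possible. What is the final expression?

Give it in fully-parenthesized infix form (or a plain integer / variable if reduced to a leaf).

Start: (1*((a*((9*3)*(y+b)))+(((5+3)+y)*y)))
Step 1: at root: (1*((a*((9*3)*(y+b)))+(((5+3)+y)*y))) -> ((a*((9*3)*(y+b)))+(((5+3)+y)*y)); overall: (1*((a*((9*3)*(y+b)))+(((5+3)+y)*y))) -> ((a*((9*3)*(y+b)))+(((5+3)+y)*y))
Step 2: at LRL: (9*3) -> 27; overall: ((a*((9*3)*(y+b)))+(((5+3)+y)*y)) -> ((a*(27*(y+b)))+(((5+3)+y)*y))
Step 3: at RLL: (5+3) -> 8; overall: ((a*(27*(y+b)))+(((5+3)+y)*y)) -> ((a*(27*(y+b)))+((8+y)*y))
Fixed point: ((a*(27*(y+b)))+((8+y)*y))

Answer: ((a*(27*(y+b)))+((8+y)*y))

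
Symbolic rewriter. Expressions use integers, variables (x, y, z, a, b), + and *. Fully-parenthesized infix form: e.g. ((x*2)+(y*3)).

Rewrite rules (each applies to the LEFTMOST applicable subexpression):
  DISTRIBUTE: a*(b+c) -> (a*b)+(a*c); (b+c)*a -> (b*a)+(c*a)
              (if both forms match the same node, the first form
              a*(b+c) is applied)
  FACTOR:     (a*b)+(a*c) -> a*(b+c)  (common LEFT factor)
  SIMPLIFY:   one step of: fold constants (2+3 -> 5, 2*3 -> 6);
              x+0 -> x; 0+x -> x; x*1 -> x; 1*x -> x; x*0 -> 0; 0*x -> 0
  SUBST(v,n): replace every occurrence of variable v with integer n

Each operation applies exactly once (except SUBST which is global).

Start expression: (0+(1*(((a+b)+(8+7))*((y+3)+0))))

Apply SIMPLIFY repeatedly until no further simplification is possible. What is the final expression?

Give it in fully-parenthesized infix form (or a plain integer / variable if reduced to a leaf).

Start: (0+(1*(((a+b)+(8+7))*((y+3)+0))))
Step 1: at root: (0+(1*(((a+b)+(8+7))*((y+3)+0)))) -> (1*(((a+b)+(8+7))*((y+3)+0))); overall: (0+(1*(((a+b)+(8+7))*((y+3)+0)))) -> (1*(((a+b)+(8+7))*((y+3)+0)))
Step 2: at root: (1*(((a+b)+(8+7))*((y+3)+0))) -> (((a+b)+(8+7))*((y+3)+0)); overall: (1*(((a+b)+(8+7))*((y+3)+0))) -> (((a+b)+(8+7))*((y+3)+0))
Step 3: at LR: (8+7) -> 15; overall: (((a+b)+(8+7))*((y+3)+0)) -> (((a+b)+15)*((y+3)+0))
Step 4: at R: ((y+3)+0) -> (y+3); overall: (((a+b)+15)*((y+3)+0)) -> (((a+b)+15)*(y+3))
Fixed point: (((a+b)+15)*(y+3))

Answer: (((a+b)+15)*(y+3))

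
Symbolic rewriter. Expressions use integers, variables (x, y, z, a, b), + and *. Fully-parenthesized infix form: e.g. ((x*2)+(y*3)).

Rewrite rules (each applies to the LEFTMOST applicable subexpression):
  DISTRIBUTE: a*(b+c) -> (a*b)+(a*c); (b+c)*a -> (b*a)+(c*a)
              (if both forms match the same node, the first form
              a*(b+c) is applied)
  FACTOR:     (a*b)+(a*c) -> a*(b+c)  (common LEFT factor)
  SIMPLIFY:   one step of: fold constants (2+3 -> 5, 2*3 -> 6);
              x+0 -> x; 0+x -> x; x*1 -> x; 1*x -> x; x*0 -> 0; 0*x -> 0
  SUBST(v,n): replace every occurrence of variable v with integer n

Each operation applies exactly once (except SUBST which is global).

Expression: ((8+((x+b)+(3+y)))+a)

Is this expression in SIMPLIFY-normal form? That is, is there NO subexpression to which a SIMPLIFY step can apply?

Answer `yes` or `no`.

Expression: ((8+((x+b)+(3+y)))+a)
Scanning for simplifiable subexpressions (pre-order)...
  at root: ((8+((x+b)+(3+y)))+a) (not simplifiable)
  at L: (8+((x+b)+(3+y))) (not simplifiable)
  at LR: ((x+b)+(3+y)) (not simplifiable)
  at LRL: (x+b) (not simplifiable)
  at LRR: (3+y) (not simplifiable)
Result: no simplifiable subexpression found -> normal form.

Answer: yes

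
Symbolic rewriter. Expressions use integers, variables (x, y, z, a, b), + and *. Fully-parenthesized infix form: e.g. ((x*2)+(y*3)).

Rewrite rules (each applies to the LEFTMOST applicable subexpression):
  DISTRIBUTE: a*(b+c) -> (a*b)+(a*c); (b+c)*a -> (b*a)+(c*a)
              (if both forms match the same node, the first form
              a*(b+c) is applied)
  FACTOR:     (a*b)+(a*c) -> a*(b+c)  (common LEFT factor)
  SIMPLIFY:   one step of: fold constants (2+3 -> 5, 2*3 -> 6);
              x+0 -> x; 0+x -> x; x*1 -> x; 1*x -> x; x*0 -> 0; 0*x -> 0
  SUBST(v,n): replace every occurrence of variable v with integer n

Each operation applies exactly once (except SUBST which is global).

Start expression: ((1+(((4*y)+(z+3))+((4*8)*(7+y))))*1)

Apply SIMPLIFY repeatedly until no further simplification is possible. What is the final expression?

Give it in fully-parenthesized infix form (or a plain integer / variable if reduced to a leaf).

Answer: (1+(((4*y)+(z+3))+(32*(7+y))))

Derivation:
Start: ((1+(((4*y)+(z+3))+((4*8)*(7+y))))*1)
Step 1: at root: ((1+(((4*y)+(z+3))+((4*8)*(7+y))))*1) -> (1+(((4*y)+(z+3))+((4*8)*(7+y)))); overall: ((1+(((4*y)+(z+3))+((4*8)*(7+y))))*1) -> (1+(((4*y)+(z+3))+((4*8)*(7+y))))
Step 2: at RRL: (4*8) -> 32; overall: (1+(((4*y)+(z+3))+((4*8)*(7+y)))) -> (1+(((4*y)+(z+3))+(32*(7+y))))
Fixed point: (1+(((4*y)+(z+3))+(32*(7+y))))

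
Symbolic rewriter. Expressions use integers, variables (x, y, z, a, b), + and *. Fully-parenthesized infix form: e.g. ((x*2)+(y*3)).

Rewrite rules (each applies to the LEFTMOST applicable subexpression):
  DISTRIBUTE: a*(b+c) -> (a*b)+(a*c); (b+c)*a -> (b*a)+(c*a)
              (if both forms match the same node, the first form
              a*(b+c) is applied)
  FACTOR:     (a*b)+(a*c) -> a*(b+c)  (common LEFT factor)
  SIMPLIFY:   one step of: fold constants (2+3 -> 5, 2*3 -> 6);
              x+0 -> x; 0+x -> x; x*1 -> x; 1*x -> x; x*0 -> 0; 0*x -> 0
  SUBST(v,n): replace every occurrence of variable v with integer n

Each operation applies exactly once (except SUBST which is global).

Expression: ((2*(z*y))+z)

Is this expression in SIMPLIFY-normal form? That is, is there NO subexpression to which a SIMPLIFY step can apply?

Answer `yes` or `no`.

Expression: ((2*(z*y))+z)
Scanning for simplifiable subexpressions (pre-order)...
  at root: ((2*(z*y))+z) (not simplifiable)
  at L: (2*(z*y)) (not simplifiable)
  at LR: (z*y) (not simplifiable)
Result: no simplifiable subexpression found -> normal form.

Answer: yes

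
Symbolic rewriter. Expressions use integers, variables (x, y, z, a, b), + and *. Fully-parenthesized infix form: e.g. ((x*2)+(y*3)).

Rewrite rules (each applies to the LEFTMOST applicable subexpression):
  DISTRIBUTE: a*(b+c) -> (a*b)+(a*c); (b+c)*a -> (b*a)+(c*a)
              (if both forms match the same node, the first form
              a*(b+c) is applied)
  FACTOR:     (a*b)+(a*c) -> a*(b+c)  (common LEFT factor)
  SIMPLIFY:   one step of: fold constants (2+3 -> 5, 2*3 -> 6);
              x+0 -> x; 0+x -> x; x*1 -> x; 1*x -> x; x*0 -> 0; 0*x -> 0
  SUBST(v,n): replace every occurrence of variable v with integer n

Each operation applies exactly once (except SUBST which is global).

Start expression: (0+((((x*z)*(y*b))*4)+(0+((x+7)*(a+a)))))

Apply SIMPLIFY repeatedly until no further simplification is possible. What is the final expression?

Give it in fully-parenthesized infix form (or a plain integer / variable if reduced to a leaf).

Start: (0+((((x*z)*(y*b))*4)+(0+((x+7)*(a+a)))))
Step 1: at root: (0+((((x*z)*(y*b))*4)+(0+((x+7)*(a+a))))) -> ((((x*z)*(y*b))*4)+(0+((x+7)*(a+a)))); overall: (0+((((x*z)*(y*b))*4)+(0+((x+7)*(a+a))))) -> ((((x*z)*(y*b))*4)+(0+((x+7)*(a+a))))
Step 2: at R: (0+((x+7)*(a+a))) -> ((x+7)*(a+a)); overall: ((((x*z)*(y*b))*4)+(0+((x+7)*(a+a)))) -> ((((x*z)*(y*b))*4)+((x+7)*(a+a)))
Fixed point: ((((x*z)*(y*b))*4)+((x+7)*(a+a)))

Answer: ((((x*z)*(y*b))*4)+((x+7)*(a+a)))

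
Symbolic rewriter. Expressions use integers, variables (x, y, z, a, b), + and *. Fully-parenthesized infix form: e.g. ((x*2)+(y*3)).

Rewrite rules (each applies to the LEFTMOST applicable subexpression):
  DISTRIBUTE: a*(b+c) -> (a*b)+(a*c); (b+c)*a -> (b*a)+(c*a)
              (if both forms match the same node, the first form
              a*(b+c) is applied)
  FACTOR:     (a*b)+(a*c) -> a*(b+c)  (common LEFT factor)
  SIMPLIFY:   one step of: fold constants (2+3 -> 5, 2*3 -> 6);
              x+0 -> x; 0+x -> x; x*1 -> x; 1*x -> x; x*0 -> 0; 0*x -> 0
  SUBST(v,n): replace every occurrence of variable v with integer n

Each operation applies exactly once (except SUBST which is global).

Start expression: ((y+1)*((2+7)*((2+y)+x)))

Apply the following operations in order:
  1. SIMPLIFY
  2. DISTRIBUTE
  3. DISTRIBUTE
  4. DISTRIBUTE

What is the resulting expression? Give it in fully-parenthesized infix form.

Start: ((y+1)*((2+7)*((2+y)+x)))
Apply SIMPLIFY at RL (target: (2+7)): ((y+1)*((2+7)*((2+y)+x))) -> ((y+1)*(9*((2+y)+x)))
Apply DISTRIBUTE at root (target: ((y+1)*(9*((2+y)+x)))): ((y+1)*(9*((2+y)+x))) -> ((y*(9*((2+y)+x)))+(1*(9*((2+y)+x))))
Apply DISTRIBUTE at LR (target: (9*((2+y)+x))): ((y*(9*((2+y)+x)))+(1*(9*((2+y)+x)))) -> ((y*((9*(2+y))+(9*x)))+(1*(9*((2+y)+x))))
Apply DISTRIBUTE at L (target: (y*((9*(2+y))+(9*x)))): ((y*((9*(2+y))+(9*x)))+(1*(9*((2+y)+x)))) -> (((y*(9*(2+y)))+(y*(9*x)))+(1*(9*((2+y)+x))))

Answer: (((y*(9*(2+y)))+(y*(9*x)))+(1*(9*((2+y)+x))))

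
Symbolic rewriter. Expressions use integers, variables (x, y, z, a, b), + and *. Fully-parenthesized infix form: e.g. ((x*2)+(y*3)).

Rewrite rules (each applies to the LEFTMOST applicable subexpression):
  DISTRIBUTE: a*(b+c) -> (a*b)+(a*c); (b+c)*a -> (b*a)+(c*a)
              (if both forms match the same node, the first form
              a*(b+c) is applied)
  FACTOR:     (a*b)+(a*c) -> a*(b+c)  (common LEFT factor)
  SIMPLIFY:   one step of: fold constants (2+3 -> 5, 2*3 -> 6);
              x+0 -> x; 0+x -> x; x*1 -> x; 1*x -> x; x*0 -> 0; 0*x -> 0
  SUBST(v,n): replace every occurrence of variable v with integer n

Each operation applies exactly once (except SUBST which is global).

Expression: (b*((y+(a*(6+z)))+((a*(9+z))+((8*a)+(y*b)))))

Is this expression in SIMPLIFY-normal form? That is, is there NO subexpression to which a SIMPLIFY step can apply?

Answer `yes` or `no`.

Expression: (b*((y+(a*(6+z)))+((a*(9+z))+((8*a)+(y*b)))))
Scanning for simplifiable subexpressions (pre-order)...
  at root: (b*((y+(a*(6+z)))+((a*(9+z))+((8*a)+(y*b))))) (not simplifiable)
  at R: ((y+(a*(6+z)))+((a*(9+z))+((8*a)+(y*b)))) (not simplifiable)
  at RL: (y+(a*(6+z))) (not simplifiable)
  at RLR: (a*(6+z)) (not simplifiable)
  at RLRR: (6+z) (not simplifiable)
  at RR: ((a*(9+z))+((8*a)+(y*b))) (not simplifiable)
  at RRL: (a*(9+z)) (not simplifiable)
  at RRLR: (9+z) (not simplifiable)
  at RRR: ((8*a)+(y*b)) (not simplifiable)
  at RRRL: (8*a) (not simplifiable)
  at RRRR: (y*b) (not simplifiable)
Result: no simplifiable subexpression found -> normal form.

Answer: yes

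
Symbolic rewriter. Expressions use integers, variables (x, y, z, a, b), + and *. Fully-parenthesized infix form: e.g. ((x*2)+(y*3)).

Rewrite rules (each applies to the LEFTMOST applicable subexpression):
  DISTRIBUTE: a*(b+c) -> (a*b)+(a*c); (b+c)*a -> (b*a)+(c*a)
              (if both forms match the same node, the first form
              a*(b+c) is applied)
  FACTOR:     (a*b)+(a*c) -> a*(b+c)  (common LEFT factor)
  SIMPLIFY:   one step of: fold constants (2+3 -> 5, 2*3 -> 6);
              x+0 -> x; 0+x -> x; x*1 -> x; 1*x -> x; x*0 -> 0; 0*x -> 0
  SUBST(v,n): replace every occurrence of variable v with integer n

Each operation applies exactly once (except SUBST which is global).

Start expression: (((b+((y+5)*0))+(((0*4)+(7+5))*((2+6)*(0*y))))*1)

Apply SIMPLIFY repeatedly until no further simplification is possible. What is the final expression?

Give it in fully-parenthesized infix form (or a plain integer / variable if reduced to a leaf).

Answer: b

Derivation:
Start: (((b+((y+5)*0))+(((0*4)+(7+5))*((2+6)*(0*y))))*1)
Step 1: at root: (((b+((y+5)*0))+(((0*4)+(7+5))*((2+6)*(0*y))))*1) -> ((b+((y+5)*0))+(((0*4)+(7+5))*((2+6)*(0*y)))); overall: (((b+((y+5)*0))+(((0*4)+(7+5))*((2+6)*(0*y))))*1) -> ((b+((y+5)*0))+(((0*4)+(7+5))*((2+6)*(0*y))))
Step 2: at LR: ((y+5)*0) -> 0; overall: ((b+((y+5)*0))+(((0*4)+(7+5))*((2+6)*(0*y)))) -> ((b+0)+(((0*4)+(7+5))*((2+6)*(0*y))))
Step 3: at L: (b+0) -> b; overall: ((b+0)+(((0*4)+(7+5))*((2+6)*(0*y)))) -> (b+(((0*4)+(7+5))*((2+6)*(0*y))))
Step 4: at RLL: (0*4) -> 0; overall: (b+(((0*4)+(7+5))*((2+6)*(0*y)))) -> (b+((0+(7+5))*((2+6)*(0*y))))
Step 5: at RL: (0+(7+5)) -> (7+5); overall: (b+((0+(7+5))*((2+6)*(0*y)))) -> (b+((7+5)*((2+6)*(0*y))))
Step 6: at RL: (7+5) -> 12; overall: (b+((7+5)*((2+6)*(0*y)))) -> (b+(12*((2+6)*(0*y))))
Step 7: at RRL: (2+6) -> 8; overall: (b+(12*((2+6)*(0*y)))) -> (b+(12*(8*(0*y))))
Step 8: at RRR: (0*y) -> 0; overall: (b+(12*(8*(0*y)))) -> (b+(12*(8*0)))
Step 9: at RR: (8*0) -> 0; overall: (b+(12*(8*0))) -> (b+(12*0))
Step 10: at R: (12*0) -> 0; overall: (b+(12*0)) -> (b+0)
Step 11: at root: (b+0) -> b; overall: (b+0) -> b
Fixed point: b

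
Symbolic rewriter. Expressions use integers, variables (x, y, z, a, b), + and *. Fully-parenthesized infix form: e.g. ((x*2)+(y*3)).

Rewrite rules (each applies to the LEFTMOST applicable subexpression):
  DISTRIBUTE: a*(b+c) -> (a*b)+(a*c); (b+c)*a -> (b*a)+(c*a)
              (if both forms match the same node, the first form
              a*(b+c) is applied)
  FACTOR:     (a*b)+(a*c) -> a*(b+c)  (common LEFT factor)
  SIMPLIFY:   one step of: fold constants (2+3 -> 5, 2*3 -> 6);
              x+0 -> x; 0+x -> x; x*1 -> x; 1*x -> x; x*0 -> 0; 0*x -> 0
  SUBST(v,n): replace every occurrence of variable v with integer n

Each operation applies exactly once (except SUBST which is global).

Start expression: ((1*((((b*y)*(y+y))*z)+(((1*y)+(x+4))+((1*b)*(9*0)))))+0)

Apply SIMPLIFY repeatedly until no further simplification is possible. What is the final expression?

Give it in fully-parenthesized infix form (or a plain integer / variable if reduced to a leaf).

Answer: ((((b*y)*(y+y))*z)+(y+(x+4)))

Derivation:
Start: ((1*((((b*y)*(y+y))*z)+(((1*y)+(x+4))+((1*b)*(9*0)))))+0)
Step 1: at root: ((1*((((b*y)*(y+y))*z)+(((1*y)+(x+4))+((1*b)*(9*0)))))+0) -> (1*((((b*y)*(y+y))*z)+(((1*y)+(x+4))+((1*b)*(9*0))))); overall: ((1*((((b*y)*(y+y))*z)+(((1*y)+(x+4))+((1*b)*(9*0)))))+0) -> (1*((((b*y)*(y+y))*z)+(((1*y)+(x+4))+((1*b)*(9*0)))))
Step 2: at root: (1*((((b*y)*(y+y))*z)+(((1*y)+(x+4))+((1*b)*(9*0))))) -> ((((b*y)*(y+y))*z)+(((1*y)+(x+4))+((1*b)*(9*0)))); overall: (1*((((b*y)*(y+y))*z)+(((1*y)+(x+4))+((1*b)*(9*0))))) -> ((((b*y)*(y+y))*z)+(((1*y)+(x+4))+((1*b)*(9*0))))
Step 3: at RLL: (1*y) -> y; overall: ((((b*y)*(y+y))*z)+(((1*y)+(x+4))+((1*b)*(9*0)))) -> ((((b*y)*(y+y))*z)+((y+(x+4))+((1*b)*(9*0))))
Step 4: at RRL: (1*b) -> b; overall: ((((b*y)*(y+y))*z)+((y+(x+4))+((1*b)*(9*0)))) -> ((((b*y)*(y+y))*z)+((y+(x+4))+(b*(9*0))))
Step 5: at RRR: (9*0) -> 0; overall: ((((b*y)*(y+y))*z)+((y+(x+4))+(b*(9*0)))) -> ((((b*y)*(y+y))*z)+((y+(x+4))+(b*0)))
Step 6: at RR: (b*0) -> 0; overall: ((((b*y)*(y+y))*z)+((y+(x+4))+(b*0))) -> ((((b*y)*(y+y))*z)+((y+(x+4))+0))
Step 7: at R: ((y+(x+4))+0) -> (y+(x+4)); overall: ((((b*y)*(y+y))*z)+((y+(x+4))+0)) -> ((((b*y)*(y+y))*z)+(y+(x+4)))
Fixed point: ((((b*y)*(y+y))*z)+(y+(x+4)))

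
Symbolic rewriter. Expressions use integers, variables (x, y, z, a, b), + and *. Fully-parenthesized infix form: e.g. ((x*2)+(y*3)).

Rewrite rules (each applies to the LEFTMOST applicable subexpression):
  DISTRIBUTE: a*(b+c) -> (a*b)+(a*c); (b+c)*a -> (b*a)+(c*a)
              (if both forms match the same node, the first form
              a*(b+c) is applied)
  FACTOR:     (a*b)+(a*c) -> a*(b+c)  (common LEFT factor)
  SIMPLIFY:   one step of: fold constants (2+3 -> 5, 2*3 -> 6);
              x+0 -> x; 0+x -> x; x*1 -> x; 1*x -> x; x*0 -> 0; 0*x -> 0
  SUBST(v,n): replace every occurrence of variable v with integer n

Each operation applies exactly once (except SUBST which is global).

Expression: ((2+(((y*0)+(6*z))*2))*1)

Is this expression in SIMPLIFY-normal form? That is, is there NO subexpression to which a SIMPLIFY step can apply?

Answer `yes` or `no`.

Answer: no

Derivation:
Expression: ((2+(((y*0)+(6*z))*2))*1)
Scanning for simplifiable subexpressions (pre-order)...
  at root: ((2+(((y*0)+(6*z))*2))*1) (SIMPLIFIABLE)
  at L: (2+(((y*0)+(6*z))*2)) (not simplifiable)
  at LR: (((y*0)+(6*z))*2) (not simplifiable)
  at LRL: ((y*0)+(6*z)) (not simplifiable)
  at LRLL: (y*0) (SIMPLIFIABLE)
  at LRLR: (6*z) (not simplifiable)
Found simplifiable subexpr at path root: ((2+(((y*0)+(6*z))*2))*1)
One SIMPLIFY step would give: (2+(((y*0)+(6*z))*2))
-> NOT in normal form.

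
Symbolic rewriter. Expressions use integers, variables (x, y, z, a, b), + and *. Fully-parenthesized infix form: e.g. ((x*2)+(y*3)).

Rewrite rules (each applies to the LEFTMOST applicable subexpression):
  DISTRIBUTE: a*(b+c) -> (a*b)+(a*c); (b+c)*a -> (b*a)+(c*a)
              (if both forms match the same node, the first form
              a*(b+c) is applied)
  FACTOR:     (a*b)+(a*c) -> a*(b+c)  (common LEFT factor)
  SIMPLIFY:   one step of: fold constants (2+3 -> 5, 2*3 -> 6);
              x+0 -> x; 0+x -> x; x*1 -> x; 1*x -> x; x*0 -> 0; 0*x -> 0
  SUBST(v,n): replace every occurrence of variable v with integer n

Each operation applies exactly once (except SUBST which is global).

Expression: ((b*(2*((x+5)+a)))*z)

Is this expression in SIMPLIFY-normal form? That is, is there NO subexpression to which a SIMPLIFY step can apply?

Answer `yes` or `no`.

Expression: ((b*(2*((x+5)+a)))*z)
Scanning for simplifiable subexpressions (pre-order)...
  at root: ((b*(2*((x+5)+a)))*z) (not simplifiable)
  at L: (b*(2*((x+5)+a))) (not simplifiable)
  at LR: (2*((x+5)+a)) (not simplifiable)
  at LRR: ((x+5)+a) (not simplifiable)
  at LRRL: (x+5) (not simplifiable)
Result: no simplifiable subexpression found -> normal form.

Answer: yes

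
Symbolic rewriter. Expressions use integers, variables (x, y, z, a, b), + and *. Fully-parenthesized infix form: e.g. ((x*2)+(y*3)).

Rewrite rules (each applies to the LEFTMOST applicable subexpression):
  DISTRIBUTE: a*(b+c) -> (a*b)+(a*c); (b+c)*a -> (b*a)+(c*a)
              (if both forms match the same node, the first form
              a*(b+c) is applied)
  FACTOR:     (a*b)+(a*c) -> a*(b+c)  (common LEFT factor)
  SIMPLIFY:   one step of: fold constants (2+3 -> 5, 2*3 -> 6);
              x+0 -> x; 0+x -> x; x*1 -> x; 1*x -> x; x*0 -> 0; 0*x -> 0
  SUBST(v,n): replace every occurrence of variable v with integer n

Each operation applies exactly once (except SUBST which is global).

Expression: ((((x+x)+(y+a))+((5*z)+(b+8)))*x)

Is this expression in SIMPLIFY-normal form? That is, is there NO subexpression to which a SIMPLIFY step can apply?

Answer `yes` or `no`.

Expression: ((((x+x)+(y+a))+((5*z)+(b+8)))*x)
Scanning for simplifiable subexpressions (pre-order)...
  at root: ((((x+x)+(y+a))+((5*z)+(b+8)))*x) (not simplifiable)
  at L: (((x+x)+(y+a))+((5*z)+(b+8))) (not simplifiable)
  at LL: ((x+x)+(y+a)) (not simplifiable)
  at LLL: (x+x) (not simplifiable)
  at LLR: (y+a) (not simplifiable)
  at LR: ((5*z)+(b+8)) (not simplifiable)
  at LRL: (5*z) (not simplifiable)
  at LRR: (b+8) (not simplifiable)
Result: no simplifiable subexpression found -> normal form.

Answer: yes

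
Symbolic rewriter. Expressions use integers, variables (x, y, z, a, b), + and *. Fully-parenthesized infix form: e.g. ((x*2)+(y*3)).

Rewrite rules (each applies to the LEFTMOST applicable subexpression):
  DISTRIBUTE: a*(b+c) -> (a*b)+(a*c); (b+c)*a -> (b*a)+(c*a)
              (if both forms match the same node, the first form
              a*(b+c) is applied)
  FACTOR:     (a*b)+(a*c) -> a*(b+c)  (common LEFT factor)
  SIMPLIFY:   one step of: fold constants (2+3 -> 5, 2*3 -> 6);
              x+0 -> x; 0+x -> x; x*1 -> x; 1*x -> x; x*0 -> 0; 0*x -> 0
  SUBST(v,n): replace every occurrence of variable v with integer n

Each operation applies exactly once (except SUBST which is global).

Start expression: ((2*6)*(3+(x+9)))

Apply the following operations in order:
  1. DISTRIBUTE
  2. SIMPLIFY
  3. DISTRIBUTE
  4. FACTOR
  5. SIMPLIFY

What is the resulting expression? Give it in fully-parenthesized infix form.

Start: ((2*6)*(3+(x+9)))
Apply DISTRIBUTE at root (target: ((2*6)*(3+(x+9)))): ((2*6)*(3+(x+9))) -> (((2*6)*3)+((2*6)*(x+9)))
Apply SIMPLIFY at LL (target: (2*6)): (((2*6)*3)+((2*6)*(x+9))) -> ((12*3)+((2*6)*(x+9)))
Apply DISTRIBUTE at R (target: ((2*6)*(x+9))): ((12*3)+((2*6)*(x+9))) -> ((12*3)+(((2*6)*x)+((2*6)*9)))
Apply FACTOR at R (target: (((2*6)*x)+((2*6)*9))): ((12*3)+(((2*6)*x)+((2*6)*9))) -> ((12*3)+((2*6)*(x+9)))
Apply SIMPLIFY at L (target: (12*3)): ((12*3)+((2*6)*(x+9))) -> (36+((2*6)*(x+9)))

Answer: (36+((2*6)*(x+9)))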